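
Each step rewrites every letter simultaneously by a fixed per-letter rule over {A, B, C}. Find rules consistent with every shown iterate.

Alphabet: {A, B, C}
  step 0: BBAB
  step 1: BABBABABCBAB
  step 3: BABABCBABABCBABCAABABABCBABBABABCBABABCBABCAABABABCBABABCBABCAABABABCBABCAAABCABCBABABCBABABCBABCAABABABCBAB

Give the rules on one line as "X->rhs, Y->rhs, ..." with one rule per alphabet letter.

A->ABC, B->BAB, C->CAA

  step 0 ⇒ step 1: BBAB ⇒ BAB·BAB·ABC·BAB
    A ↦ ABC
    B ↦ BAB
    C ↦ CAA  (constrained at step 1)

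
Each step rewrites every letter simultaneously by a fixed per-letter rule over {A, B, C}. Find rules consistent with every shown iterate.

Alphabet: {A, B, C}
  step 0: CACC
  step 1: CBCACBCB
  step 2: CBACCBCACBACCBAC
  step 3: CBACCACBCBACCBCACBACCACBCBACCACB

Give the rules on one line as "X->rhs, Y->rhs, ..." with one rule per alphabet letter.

A->CA, B->AC, C->CB

  step 2 ⇒ step 3: CBACCBCACBACCBAC ⇒ CB·AC·CA·CB·CB·AC·CB·CA·CB·AC·CA·CB·CB·AC·CA·CB
    A ↦ CA
    B ↦ AC
    C ↦ CB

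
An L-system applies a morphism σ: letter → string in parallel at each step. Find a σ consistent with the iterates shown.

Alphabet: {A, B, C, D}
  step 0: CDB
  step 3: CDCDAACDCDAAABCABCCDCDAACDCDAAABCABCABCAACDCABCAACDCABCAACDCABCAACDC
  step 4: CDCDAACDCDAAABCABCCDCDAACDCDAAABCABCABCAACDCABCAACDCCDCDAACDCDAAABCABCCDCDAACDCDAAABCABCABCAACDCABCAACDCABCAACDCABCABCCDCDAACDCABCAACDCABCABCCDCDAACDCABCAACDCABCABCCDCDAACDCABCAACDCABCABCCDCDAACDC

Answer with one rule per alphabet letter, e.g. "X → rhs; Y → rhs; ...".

A->ABC, B->AA, C->CDC, D->DAA

  step 3 ⇒ step 4: CDCDAACDCDAAABCABCCDCDAACDCDAAABCABCABCAACDCABCAACDCABCAACDCABCAACDC ⇒ CDC·DAA·CDC·DAA·ABC·ABC·CDC·DAA·CDC·DAA·ABC·ABC·ABC·AA·CDC·ABC·AA·CDC·CDC·DAA·CDC·DAA·ABC·ABC·CDC·DAA·CDC·DAA·ABC·ABC·ABC·AA·CDC·ABC·AA·CDC·ABC·AA·CDC·ABC·ABC·CDC·DAA·CDC·ABC·AA·CDC·ABC·ABC·CDC·DAA·CDC·ABC·AA·CDC·ABC·ABC·CDC·DAA·CDC·ABC·AA·CDC·ABC·ABC·CDC·DAA·CDC
    A ↦ ABC
    B ↦ AA
    C ↦ CDC
    D ↦ DAA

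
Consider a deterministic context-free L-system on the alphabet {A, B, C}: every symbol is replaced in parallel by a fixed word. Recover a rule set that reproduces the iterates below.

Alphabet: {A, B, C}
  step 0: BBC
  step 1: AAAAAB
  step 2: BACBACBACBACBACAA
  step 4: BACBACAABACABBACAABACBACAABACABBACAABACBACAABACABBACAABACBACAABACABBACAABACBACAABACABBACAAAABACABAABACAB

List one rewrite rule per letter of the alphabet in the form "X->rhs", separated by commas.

  step 1 ⇒ step 2: AAAAAB ⇒ BAC·BAC·BAC·BAC·BAC·AA
    A ↦ BAC
    B ↦ AA
  step 0 ⇒ step 1: BBC ⇒ AA·AA·AB
    C ↦ AB

A->BAC, B->AA, C->AB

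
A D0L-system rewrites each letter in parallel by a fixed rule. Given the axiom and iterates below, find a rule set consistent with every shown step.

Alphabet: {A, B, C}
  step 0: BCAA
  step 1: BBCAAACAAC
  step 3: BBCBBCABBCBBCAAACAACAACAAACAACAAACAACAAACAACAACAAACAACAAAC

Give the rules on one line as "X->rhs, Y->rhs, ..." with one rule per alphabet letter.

  step 0 ⇒ step 1: BCAA ⇒ BBC·A·AAC·AAC
    A ↦ AAC
    B ↦ BBC
    C ↦ A

A->AAC, B->BBC, C->A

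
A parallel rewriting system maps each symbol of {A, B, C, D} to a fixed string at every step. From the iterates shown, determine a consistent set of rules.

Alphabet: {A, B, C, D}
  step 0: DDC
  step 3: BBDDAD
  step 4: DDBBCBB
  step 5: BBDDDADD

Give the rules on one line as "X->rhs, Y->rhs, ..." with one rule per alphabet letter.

A->CB, B->D, C->DA, D->B

  step 4 ⇒ step 5: DDBBCBB ⇒ B·B·D·D·DA·D·D
    B ↦ D
    C ↦ DA
    D ↦ B
  step 3 ⇒ step 4: BBDDAD ⇒ D·D·B·B·CB·B
    A ↦ CB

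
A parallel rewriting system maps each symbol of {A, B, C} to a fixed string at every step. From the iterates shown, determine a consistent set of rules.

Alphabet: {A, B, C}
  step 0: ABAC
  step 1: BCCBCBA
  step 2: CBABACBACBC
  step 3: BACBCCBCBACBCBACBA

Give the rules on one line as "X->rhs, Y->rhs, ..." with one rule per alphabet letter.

  step 2 ⇒ step 3: CBABACBACBC ⇒ BA·C·BC·C·BC·BA·C·BC·BA·C·BA
    A ↦ BC
    B ↦ C
    C ↦ BA

A->BC, B->C, C->BA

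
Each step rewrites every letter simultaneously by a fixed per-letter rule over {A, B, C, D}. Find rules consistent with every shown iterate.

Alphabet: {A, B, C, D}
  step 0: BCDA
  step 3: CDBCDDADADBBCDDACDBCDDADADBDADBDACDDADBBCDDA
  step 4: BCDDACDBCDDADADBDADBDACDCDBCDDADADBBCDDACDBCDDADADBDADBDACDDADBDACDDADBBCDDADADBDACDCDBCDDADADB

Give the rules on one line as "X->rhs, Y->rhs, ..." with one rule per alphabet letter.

  step 3 ⇒ step 4: CDBCDDADADBBCDDACDBCDDADADBDADBDACDDADBBCDDA ⇒ BCD·DA·CD·BCD·DA·DA·DB·DA·DB·DA·CD·CD·BCD·DA·DA·DB·BCD·DA·CD·BCD·DA·DA·DB·DA·DB·DA·CD·DA·DB·DA·CD·DA·DB·BCD·DA·DA·DB·DA·CD·CD·BCD·DA·DA·DB
    A ↦ DB
    B ↦ CD
    C ↦ BCD
    D ↦ DA

A->DB, B->CD, C->BCD, D->DA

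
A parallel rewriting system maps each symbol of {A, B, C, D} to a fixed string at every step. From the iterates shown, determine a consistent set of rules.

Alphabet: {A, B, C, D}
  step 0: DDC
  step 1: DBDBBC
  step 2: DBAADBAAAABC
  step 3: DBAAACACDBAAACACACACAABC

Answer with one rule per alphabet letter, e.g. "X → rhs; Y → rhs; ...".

  step 2 ⇒ step 3: DBAADBAAAABC ⇒ DB·AA·AC·AC·DB·AA·AC·AC·AC·AC·AA·BC
    A ↦ AC
    B ↦ AA
    C ↦ BC
    D ↦ DB

A->AC, B->AA, C->BC, D->DB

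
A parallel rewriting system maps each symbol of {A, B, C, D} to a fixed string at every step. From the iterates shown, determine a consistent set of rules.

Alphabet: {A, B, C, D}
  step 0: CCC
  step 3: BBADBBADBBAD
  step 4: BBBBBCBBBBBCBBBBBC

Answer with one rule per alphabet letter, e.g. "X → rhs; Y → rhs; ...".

  step 3 ⇒ step 4: BBADBBADBBAD ⇒ BB·BB·B·C·BB·BB·B·C·BB·BB·B·C
    A ↦ B
    B ↦ BB
    D ↦ C
    C ↦ AD  (constrained at step 0)

A->B, B->BB, C->AD, D->C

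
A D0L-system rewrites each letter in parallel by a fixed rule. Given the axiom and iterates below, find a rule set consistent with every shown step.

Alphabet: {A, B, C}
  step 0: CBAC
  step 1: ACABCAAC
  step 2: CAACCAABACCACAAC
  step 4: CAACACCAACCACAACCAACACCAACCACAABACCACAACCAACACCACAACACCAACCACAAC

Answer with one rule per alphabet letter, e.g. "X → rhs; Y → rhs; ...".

  step 1 ⇒ step 2: ACABCAAC ⇒ CA·AC·CA·AB·AC·CA·CA·AC
    A ↦ CA
    B ↦ AB
    C ↦ AC

A->CA, B->AB, C->AC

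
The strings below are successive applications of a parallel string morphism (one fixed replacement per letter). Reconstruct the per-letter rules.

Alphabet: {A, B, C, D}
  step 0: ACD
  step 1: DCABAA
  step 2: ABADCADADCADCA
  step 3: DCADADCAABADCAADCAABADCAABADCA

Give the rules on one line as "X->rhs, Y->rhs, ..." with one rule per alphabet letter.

  step 2 ⇒ step 3: ABADCADADCADCA ⇒ DCA·DA·DCA·A·BA·DCA·A·DCA·A·BA·DCA·A·BA·DCA
    A ↦ DCA
    B ↦ DA
    C ↦ BA
    D ↦ A

A->DCA, B->DA, C->BA, D->A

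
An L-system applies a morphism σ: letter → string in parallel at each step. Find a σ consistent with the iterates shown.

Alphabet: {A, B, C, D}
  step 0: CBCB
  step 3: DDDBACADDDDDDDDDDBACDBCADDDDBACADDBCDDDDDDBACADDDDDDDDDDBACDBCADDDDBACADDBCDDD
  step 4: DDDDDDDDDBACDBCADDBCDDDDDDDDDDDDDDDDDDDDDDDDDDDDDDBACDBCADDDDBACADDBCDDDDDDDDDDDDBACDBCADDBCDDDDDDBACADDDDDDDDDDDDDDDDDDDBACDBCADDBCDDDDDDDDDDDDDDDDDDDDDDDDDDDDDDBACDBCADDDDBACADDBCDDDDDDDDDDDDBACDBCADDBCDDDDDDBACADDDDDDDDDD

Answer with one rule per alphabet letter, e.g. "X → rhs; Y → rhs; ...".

  step 3 ⇒ step 4: DDDBACADDDDDDDDDDBACDBCADDDDBACADDBCDDDDDDBACADDDDDDDDDDBACDBCADDDDBACADDBCDDD ⇒ DDD·DDD·DDD·BAC·DBC·AD·DBC·DDD·DDD·DDD·DDD·DDD·DDD·DDD·DDD·DDD·DDD·BAC·DBC·AD·DDD·BAC·AD·DBC·DDD·DDD·DDD·DDD·BAC·DBC·AD·DBC·DDD·DDD·BAC·AD·DDD·DDD·DDD·DDD·DDD·DDD·BAC·DBC·AD·DBC·DDD·DDD·DDD·DDD·DDD·DDD·DDD·DDD·DDD·DDD·BAC·DBC·AD·DDD·BAC·AD·DBC·DDD·DDD·DDD·DDD·BAC·DBC·AD·DBC·DDD·DDD·BAC·AD·DDD·DDD·DDD
    A ↦ DBC
    B ↦ BAC
    C ↦ AD
    D ↦ DDD

A->DBC, B->BAC, C->AD, D->DDD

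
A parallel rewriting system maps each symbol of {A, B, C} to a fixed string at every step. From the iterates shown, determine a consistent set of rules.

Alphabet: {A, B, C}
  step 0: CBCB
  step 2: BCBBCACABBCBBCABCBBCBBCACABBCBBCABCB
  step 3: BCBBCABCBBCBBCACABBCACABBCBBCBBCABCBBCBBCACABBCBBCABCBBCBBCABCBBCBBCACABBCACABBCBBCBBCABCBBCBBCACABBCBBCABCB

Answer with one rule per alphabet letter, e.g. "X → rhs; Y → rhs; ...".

A->CAB, B->BCB, C->BCA

  step 2 ⇒ step 3: BCBBCACABBCBBCABCBBCBBCACABBCBBCABCB ⇒ BCB·BCA·BCB·BCB·BCA·CAB·BCA·CAB·BCB·BCB·BCA·BCB·BCB·BCA·CAB·BCB·BCA·BCB·BCB·BCA·BCB·BCB·BCA·CAB·BCA·CAB·BCB·BCB·BCA·BCB·BCB·BCA·CAB·BCB·BCA·BCB
    A ↦ CAB
    B ↦ BCB
    C ↦ BCA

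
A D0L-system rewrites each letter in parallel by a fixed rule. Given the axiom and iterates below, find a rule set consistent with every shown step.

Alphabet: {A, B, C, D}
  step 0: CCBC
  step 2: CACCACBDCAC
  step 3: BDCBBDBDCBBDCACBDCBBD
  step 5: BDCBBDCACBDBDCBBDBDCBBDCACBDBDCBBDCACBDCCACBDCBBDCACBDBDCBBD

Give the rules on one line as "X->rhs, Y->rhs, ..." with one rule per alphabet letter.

A->CB, B->C, C->BD, D->AC

  step 2 ⇒ step 3: CACCACBDCAC ⇒ BD·CB·BD·BD·CB·BD·C·AC·BD·CB·BD
    A ↦ CB
    B ↦ C
    C ↦ BD
    D ↦ AC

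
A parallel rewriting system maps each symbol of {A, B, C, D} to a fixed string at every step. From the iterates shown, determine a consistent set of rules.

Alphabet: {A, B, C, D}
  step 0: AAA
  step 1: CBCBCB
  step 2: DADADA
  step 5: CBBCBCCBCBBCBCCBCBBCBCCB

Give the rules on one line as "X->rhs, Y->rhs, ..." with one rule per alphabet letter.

  step 1 ⇒ step 2: CBCBCB ⇒ D·A·D·A·D·A
    B ↦ A
    C ↦ D
  step 0 ⇒ step 1: AAA ⇒ CB·CB·CB
    A ↦ CB
    D ↦ BC  (constrained at step 2)

A->CB, B->A, C->D, D->BC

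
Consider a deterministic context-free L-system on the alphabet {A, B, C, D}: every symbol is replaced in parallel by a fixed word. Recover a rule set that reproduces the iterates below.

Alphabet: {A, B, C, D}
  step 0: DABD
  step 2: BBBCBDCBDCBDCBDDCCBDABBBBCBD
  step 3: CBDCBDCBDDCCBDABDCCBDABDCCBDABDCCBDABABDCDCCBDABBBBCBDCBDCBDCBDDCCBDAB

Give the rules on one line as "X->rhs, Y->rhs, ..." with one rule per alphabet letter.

  step 2 ⇒ step 3: BBBCBDCBDCBDCBDDCCBDABBBBCBD ⇒ CBD·CBD·CBD·DC·CBD·AB·DC·CBD·AB·DC·CBD·AB·DC·CBD·AB·AB·DC·DC·CBD·AB·BBB·CBD·CBD·CBD·CBD·DC·CBD·AB
    A ↦ BBB
    B ↦ CBD
    C ↦ DC
    D ↦ AB

A->BBB, B->CBD, C->DC, D->AB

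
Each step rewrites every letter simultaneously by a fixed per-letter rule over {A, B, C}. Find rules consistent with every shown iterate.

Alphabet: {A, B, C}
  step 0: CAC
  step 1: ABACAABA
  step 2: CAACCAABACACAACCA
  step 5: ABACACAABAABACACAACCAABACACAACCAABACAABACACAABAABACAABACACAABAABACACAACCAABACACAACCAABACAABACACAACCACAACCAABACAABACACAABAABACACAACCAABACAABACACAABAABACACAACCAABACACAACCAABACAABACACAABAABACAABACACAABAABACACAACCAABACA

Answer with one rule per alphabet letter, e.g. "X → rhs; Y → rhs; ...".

  step 1 ⇒ step 2: ABACAABA ⇒ CA·AC·CA·ABA·CA·CA·AC·CA
    A ↦ CA
    B ↦ AC
    C ↦ ABA

A->CA, B->AC, C->ABA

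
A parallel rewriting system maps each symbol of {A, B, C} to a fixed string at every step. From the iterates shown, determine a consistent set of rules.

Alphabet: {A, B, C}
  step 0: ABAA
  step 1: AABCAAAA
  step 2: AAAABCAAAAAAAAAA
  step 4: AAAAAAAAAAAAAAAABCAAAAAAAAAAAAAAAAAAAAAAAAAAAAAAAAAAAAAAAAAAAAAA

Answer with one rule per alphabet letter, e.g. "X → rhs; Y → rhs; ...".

A->AA, B->BC, C->AA

  step 1 ⇒ step 2: AABCAAAA ⇒ AA·AA·BC·AA·AA·AA·AA·AA
    A ↦ AA
    B ↦ BC
    C ↦ AA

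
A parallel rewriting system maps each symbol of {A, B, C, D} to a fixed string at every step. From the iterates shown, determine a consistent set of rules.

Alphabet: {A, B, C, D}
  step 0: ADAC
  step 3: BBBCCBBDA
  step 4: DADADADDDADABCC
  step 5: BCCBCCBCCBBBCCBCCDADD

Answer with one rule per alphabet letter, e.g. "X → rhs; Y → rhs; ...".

A->CC, B->DA, C->D, D->B

  step 4 ⇒ step 5: DADADADDDADABCC ⇒ B·CC·B·CC·B·CC·B·B·B·CC·B·CC·DA·D·D
    A ↦ CC
    B ↦ DA
    C ↦ D
    D ↦ B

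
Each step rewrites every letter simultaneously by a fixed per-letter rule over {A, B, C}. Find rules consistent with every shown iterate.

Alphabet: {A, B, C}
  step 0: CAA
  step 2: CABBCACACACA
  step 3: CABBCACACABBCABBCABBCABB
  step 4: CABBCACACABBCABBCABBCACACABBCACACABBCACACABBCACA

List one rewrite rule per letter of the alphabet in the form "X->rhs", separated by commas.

  step 3 ⇒ step 4: CABBCACACABBCABBCABBCABB ⇒ CA·BB·CA·CA·CA·BB·CA·BB·CA·BB·CA·CA·CA·BB·CA·CA·CA·BB·CA·CA·CA·BB·CA·CA
    A ↦ BB
    B ↦ CA
    C ↦ CA

A->BB, B->CA, C->CA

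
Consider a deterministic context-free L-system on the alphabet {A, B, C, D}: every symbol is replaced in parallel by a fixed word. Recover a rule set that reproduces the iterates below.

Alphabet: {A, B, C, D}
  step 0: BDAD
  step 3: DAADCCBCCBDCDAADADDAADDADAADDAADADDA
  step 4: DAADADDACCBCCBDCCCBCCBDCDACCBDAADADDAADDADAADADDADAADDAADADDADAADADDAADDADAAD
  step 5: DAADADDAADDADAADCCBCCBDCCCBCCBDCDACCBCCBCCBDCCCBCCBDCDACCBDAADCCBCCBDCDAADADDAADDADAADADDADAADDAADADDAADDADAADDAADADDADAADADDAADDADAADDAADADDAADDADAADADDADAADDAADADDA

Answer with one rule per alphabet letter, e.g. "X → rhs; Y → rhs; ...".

  step 4 ⇒ step 5: DAADADDACCBCCBDCCCBCCBDCDACCBDAADADDAADDADAADADDADAADDAADADDADAADADDAADDADAAD ⇒ DA·AD·AD·DA·AD·DA·DA·AD·CCB·CCB·DC·CCB·CCB·DC·DA·CCB·CCB·CCB·DC·CCB·CCB·DC·DA·CCB·DA·AD·CCB·CCB·DC·DA·AD·AD·DA·AD·DA·DA·AD·AD·DA·DA·AD·DA·AD·AD·DA·AD·DA·DA·AD·DA·AD·AD·DA·DA·AD·AD·DA·AD·DA·DA·AD·DA·AD·AD·DA·AD·DA·DA·AD·AD·DA·DA·AD·DA·AD·AD·DA
    A ↦ AD
    B ↦ DC
    C ↦ CCB
    D ↦ DA

A->AD, B->DC, C->CCB, D->DA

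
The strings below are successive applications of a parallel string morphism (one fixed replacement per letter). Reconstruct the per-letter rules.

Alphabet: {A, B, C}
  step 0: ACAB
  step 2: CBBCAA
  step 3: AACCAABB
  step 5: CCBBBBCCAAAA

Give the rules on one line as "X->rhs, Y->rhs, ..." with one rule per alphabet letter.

  step 2 ⇒ step 3: CBBCAA ⇒ AA·C·C·AA·B·B
    A ↦ B
    B ↦ C
    C ↦ AA

A->B, B->C, C->AA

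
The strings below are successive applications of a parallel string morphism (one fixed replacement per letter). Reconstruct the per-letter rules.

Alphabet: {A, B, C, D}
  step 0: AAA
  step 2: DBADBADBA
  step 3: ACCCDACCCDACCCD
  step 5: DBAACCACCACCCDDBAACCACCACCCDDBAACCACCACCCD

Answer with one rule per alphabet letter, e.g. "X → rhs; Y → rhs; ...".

  step 2 ⇒ step 3: DBADBADBA ⇒ A·CC·CD·A·CC·CD·A·CC·CD
    A ↦ CD
    B ↦ CC
    D ↦ A
    C ↦ DB  (constrained at step 3)

A->CD, B->CC, C->DB, D->A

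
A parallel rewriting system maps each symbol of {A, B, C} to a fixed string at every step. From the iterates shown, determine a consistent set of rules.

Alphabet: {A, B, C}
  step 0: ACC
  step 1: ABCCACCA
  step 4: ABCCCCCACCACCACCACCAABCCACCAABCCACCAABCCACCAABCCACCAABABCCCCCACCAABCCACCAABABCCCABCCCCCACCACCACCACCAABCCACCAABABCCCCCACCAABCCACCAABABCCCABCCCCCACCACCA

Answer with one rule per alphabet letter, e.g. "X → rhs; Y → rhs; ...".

  step 0 ⇒ step 1: ACC ⇒ AB·CCA·CCA
    A ↦ AB
    C ↦ CCA
    B ↦ CCC  (constrained at step 1)

A->AB, B->CCC, C->CCA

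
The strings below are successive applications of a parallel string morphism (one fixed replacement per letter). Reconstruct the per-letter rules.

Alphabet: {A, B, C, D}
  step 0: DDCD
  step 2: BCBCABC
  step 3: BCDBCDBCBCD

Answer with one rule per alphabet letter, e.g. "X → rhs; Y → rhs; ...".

  step 2 ⇒ step 3: BCBCABC ⇒ BC·D·BC·D·BC·BC·D
    A ↦ BC
    B ↦ BC
    C ↦ D
    D ↦ A  (constrained at step 0)

A->BC, B->BC, C->D, D->A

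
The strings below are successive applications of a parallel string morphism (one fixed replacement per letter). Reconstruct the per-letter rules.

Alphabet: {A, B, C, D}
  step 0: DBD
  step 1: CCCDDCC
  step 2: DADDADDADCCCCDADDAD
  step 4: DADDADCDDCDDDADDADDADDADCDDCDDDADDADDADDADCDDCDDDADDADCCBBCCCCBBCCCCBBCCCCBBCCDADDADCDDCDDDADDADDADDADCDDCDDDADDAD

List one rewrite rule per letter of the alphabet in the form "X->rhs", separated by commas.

A->BB, B->CDD, C->DAD, D->CC

  step 1 ⇒ step 2: CCCDDCC ⇒ DAD·DAD·DAD·CC·CC·DAD·DAD
    C ↦ DAD
    D ↦ CC
    A ↦ BB  (constrained at step 2)
  step 0 ⇒ step 1: DBD ⇒ CC·CDD·CC
    B ↦ CDD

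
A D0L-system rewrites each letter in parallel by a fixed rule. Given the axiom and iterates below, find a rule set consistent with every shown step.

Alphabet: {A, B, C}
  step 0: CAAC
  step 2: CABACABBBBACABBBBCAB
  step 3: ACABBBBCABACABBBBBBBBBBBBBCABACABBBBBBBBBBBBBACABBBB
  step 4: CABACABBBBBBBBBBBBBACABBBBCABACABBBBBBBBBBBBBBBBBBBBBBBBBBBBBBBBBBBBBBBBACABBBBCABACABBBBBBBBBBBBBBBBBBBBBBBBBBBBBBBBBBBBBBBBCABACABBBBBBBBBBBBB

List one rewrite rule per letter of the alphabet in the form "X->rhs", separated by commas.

A->CAB, B->BBB, C->A

  step 3 ⇒ step 4: ACABBBBCABACABBBBBBBBBBBBBCABACABBBBBBBBBBBBBACABBBB ⇒ CAB·A·CAB·BBB·BBB·BBB·BBB·A·CAB·BBB·CAB·A·CAB·BBB·BBB·BBB·BBB·BBB·BBB·BBB·BBB·BBB·BBB·BBB·BBB·BBB·A·CAB·BBB·CAB·A·CAB·BBB·BBB·BBB·BBB·BBB·BBB·BBB·BBB·BBB·BBB·BBB·BBB·BBB·CAB·A·CAB·BBB·BBB·BBB·BBB
    A ↦ CAB
    B ↦ BBB
    C ↦ A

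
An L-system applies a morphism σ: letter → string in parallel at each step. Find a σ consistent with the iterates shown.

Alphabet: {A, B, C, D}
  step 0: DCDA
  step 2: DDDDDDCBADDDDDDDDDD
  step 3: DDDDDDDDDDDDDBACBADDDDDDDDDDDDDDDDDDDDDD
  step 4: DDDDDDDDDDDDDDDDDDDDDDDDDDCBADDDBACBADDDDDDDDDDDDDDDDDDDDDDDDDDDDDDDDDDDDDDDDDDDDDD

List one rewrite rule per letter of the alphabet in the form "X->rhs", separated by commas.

A->DD, B->CBA, C->DBA, D->DD

  step 3 ⇒ step 4: DDDDDDDDDDDDDBACBADDDDDDDDDDDDDDDDDDDDDD ⇒ DD·DD·DD·DD·DD·DD·DD·DD·DD·DD·DD·DD·DD·CBA·DD·DBA·CBA·DD·DD·DD·DD·DD·DD·DD·DD·DD·DD·DD·DD·DD·DD·DD·DD·DD·DD·DD·DD·DD·DD·DD
    A ↦ DD
    B ↦ CBA
    C ↦ DBA
    D ↦ DD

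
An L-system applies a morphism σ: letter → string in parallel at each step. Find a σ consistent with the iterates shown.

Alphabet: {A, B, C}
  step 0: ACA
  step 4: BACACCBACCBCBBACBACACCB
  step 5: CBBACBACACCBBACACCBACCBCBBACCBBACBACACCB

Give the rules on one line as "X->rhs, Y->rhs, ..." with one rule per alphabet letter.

A->B, B->CB, C->AC

  step 4 ⇒ step 5: BACACCBACCBCBBACBACACCB ⇒ CB·B·AC·B·AC·AC·CB·B·AC·AC·CB·AC·CB·CB·B·AC·CB·B·AC·B·AC·AC·CB
    A ↦ B
    B ↦ CB
    C ↦ AC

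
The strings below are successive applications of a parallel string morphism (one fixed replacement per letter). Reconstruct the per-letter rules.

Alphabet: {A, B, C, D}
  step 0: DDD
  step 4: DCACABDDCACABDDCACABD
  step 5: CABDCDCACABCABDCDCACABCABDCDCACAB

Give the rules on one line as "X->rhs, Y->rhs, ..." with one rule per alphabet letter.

  step 4 ⇒ step 5: DCACABDDCACABDDCACABD ⇒ CAB·D·C·D·C·A·CAB·CAB·D·C·D·C·A·CAB·CAB·D·C·D·C·A·CAB
    A ↦ C
    B ↦ A
    C ↦ D
    D ↦ CAB

A->C, B->A, C->D, D->CAB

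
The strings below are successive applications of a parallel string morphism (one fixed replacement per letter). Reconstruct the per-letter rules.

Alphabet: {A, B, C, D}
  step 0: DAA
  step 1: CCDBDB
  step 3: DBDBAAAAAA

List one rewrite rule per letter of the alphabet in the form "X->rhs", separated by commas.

A->DB, B->C, C->A, D->CC

  step 0 ⇒ step 1: DAA ⇒ CC·DB·DB
    A ↦ DB
    D ↦ CC
    B ↦ C  (constrained at step 1)
    C ↦ A  (constrained at step 1)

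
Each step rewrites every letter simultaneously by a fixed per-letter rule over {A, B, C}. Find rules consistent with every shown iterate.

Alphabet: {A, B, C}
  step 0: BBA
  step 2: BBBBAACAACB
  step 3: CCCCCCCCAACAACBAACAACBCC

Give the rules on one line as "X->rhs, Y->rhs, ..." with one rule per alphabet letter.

  step 2 ⇒ step 3: BBBBAACAACB ⇒ CC·CC·CC·CC·AAC·AAC·B·AAC·AAC·B·CC
    A ↦ AAC
    B ↦ CC
    C ↦ B

A->AAC, B->CC, C->B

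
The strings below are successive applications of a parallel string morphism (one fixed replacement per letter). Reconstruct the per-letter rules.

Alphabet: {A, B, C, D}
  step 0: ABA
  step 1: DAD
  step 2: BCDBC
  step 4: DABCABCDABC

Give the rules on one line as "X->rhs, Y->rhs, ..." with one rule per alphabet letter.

A->D, B->A, C->BC, D->BC

  step 1 ⇒ step 2: DAD ⇒ BC·D·BC
    A ↦ D
    D ↦ BC
  step 0 ⇒ step 1: ABA ⇒ D·A·D
    B ↦ A
    C ↦ BC  (constrained at step 2)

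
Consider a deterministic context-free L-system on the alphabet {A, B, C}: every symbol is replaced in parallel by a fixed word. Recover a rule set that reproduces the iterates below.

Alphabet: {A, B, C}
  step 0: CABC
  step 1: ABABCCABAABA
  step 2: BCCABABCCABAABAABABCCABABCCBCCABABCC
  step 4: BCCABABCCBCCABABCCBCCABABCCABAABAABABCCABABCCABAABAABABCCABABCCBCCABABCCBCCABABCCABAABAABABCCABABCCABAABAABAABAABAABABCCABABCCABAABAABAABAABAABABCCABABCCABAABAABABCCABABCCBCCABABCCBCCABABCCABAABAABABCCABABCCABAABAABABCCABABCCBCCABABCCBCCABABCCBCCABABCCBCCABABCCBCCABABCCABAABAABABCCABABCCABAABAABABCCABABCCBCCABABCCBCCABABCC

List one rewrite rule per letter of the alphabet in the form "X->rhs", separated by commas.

  step 1 ⇒ step 2: ABABCCABAABA ⇒ BCC·ABA·BCC·ABA·ABA·ABA·BCC·ABA·BCC·BCC·ABA·BCC
    A ↦ BCC
    B ↦ ABA
    C ↦ ABA

A->BCC, B->ABA, C->ABA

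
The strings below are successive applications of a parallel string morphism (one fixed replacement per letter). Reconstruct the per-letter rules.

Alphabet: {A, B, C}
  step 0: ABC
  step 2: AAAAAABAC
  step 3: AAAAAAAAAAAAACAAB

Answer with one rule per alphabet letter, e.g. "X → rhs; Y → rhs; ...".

A->AA, B->AC, C->B

  step 2 ⇒ step 3: AAAAAABAC ⇒ AA·AA·AA·AA·AA·AA·AC·AA·B
    A ↦ AA
    B ↦ AC
    C ↦ B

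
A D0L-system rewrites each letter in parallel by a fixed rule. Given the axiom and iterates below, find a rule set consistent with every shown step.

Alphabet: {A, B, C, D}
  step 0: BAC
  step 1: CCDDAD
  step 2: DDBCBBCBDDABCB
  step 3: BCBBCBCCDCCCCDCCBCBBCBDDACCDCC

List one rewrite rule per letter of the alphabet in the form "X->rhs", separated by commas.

  step 2 ⇒ step 3: DDBCBBCBDDABCB ⇒ BCB·BCB·CC·D·CC·CC·D·CC·BCB·BCB·DDA·CC·D·CC
    A ↦ DDA
    B ↦ CC
    C ↦ D
    D ↦ BCB

A->DDA, B->CC, C->D, D->BCB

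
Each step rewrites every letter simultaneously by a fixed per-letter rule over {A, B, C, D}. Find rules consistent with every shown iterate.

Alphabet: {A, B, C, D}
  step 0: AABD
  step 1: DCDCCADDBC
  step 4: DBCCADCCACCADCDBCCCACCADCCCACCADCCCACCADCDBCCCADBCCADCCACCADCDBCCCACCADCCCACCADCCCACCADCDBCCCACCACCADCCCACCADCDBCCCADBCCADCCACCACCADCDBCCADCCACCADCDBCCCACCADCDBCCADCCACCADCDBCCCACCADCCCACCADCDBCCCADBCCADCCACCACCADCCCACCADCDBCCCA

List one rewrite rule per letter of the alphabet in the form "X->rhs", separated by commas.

A->DC, B->CAD, C->CCA, D->DBC

  step 0 ⇒ step 1: AABD ⇒ DC·DC·CAD·DBC
    A ↦ DC
    B ↦ CAD
    D ↦ DBC
    C ↦ CCA  (constrained at step 1)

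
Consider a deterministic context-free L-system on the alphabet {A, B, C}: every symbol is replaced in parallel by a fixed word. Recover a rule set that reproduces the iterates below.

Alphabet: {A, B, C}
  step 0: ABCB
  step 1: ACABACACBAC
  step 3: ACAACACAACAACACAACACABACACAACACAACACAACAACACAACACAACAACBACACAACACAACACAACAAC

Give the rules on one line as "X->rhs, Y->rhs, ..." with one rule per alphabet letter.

A->ACA, B->BAC, C->AC

  step 0 ⇒ step 1: ABCB ⇒ ACA·BAC·AC·BAC
    A ↦ ACA
    B ↦ BAC
    C ↦ AC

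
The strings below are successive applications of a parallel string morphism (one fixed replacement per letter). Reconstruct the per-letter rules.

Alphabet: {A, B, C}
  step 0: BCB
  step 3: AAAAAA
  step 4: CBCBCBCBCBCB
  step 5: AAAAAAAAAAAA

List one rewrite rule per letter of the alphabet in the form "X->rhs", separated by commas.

A->CB, B->A, C->A

  step 4 ⇒ step 5: CBCBCBCBCBCB ⇒ A·A·A·A·A·A·A·A·A·A·A·A
    B ↦ A
    C ↦ A
  step 3 ⇒ step 4: AAAAAA ⇒ CB·CB·CB·CB·CB·CB
    A ↦ CB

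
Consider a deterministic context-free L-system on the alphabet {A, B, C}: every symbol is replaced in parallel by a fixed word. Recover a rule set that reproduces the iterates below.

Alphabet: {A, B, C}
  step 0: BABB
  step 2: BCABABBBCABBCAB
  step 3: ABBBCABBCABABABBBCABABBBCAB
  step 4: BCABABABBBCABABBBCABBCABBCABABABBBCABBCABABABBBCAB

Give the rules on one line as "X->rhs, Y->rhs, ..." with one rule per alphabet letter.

A->BC, B->AB, C->B

  step 3 ⇒ step 4: ABBBCABBCABABABBBCABABBBCAB ⇒ BC·AB·AB·AB·B·BC·AB·AB·B·BC·AB·BC·AB·BC·AB·AB·AB·B·BC·AB·BC·AB·AB·AB·B·BC·AB
    A ↦ BC
    B ↦ AB
    C ↦ B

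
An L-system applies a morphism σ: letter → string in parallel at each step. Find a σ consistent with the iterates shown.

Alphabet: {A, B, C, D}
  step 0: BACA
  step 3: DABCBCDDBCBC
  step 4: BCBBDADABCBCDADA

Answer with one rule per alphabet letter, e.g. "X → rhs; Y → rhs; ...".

  step 3 ⇒ step 4: DABCBCDDBCBC ⇒ BC·BB·D·A·D·A·BC·BC·D·A·D·A
    A ↦ BB
    B ↦ D
    C ↦ A
    D ↦ BC

A->BB, B->D, C->A, D->BC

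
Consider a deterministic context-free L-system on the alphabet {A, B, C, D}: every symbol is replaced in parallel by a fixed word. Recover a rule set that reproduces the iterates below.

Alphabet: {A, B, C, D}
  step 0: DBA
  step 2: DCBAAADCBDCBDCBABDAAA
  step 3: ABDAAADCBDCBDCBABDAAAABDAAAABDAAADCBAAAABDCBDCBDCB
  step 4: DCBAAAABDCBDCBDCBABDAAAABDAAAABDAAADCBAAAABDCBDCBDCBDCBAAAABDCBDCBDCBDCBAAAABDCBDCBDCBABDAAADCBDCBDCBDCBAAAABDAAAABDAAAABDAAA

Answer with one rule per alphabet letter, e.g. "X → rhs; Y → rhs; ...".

A->DCB, B->AAA, C->D, D->AB

  step 3 ⇒ step 4: ABDAAADCBDCBDCBABDAAAABDAAAABDAAADCBAAAABDCBDCBDCB ⇒ DCB·AAA·AB·DCB·DCB·DCB·AB·D·AAA·AB·D·AAA·AB·D·AAA·DCB·AAA·AB·DCB·DCB·DCB·DCB·AAA·AB·DCB·DCB·DCB·DCB·AAA·AB·DCB·DCB·DCB·AB·D·AAA·DCB·DCB·DCB·DCB·AAA·AB·D·AAA·AB·D·AAA·AB·D·AAA
    A ↦ DCB
    B ↦ AAA
    C ↦ D
    D ↦ AB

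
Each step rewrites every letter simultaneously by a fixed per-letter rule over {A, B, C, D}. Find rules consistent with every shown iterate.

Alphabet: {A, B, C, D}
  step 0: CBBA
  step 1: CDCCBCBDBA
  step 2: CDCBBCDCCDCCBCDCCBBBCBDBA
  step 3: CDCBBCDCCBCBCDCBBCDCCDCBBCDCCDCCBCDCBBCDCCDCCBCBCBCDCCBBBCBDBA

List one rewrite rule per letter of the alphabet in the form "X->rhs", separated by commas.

A->DBA, B->CB, C->CDC, D->BB

  step 2 ⇒ step 3: CDCBBCDCCDCCBCDCCBBBCBDBA ⇒ CDC·BB·CDC·CB·CB·CDC·BB·CDC·CDC·BB·CDC·CDC·CB·CDC·BB·CDC·CDC·CB·CB·CB·CDC·CB·BB·CB·DBA
    A ↦ DBA
    B ↦ CB
    C ↦ CDC
    D ↦ BB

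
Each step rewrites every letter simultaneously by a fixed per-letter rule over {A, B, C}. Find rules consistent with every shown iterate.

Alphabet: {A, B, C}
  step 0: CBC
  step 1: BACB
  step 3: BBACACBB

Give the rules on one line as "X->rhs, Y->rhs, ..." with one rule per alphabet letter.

A->B, B->AC, C->B

  step 0 ⇒ step 1: CBC ⇒ B·AC·B
    B ↦ AC
    C ↦ B
    A ↦ B  (constrained at step 1)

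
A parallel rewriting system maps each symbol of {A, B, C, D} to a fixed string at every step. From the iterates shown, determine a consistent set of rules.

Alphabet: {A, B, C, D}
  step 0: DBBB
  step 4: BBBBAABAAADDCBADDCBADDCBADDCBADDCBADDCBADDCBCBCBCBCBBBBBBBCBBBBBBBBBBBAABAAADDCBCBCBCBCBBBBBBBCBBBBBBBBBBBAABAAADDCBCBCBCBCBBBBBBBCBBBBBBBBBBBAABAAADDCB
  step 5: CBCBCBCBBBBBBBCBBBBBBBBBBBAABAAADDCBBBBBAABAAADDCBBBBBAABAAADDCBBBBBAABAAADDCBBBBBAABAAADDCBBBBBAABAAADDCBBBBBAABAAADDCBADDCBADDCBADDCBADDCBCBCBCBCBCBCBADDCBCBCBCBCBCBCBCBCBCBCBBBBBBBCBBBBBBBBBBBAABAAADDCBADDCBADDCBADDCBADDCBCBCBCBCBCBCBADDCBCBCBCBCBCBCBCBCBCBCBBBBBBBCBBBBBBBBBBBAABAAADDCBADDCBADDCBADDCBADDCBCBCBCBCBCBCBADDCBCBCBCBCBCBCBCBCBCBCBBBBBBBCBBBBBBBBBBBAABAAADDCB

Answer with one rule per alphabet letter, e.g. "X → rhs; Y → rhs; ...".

  step 4 ⇒ step 5: BBBBAABAAADDCBADDCBADDCBADDCBADDCBADDCBADDCBCBCBCBCBBBBBBBCBBBBBBBBBBBAABAAADDCBCBCBCBCBBBBBBBCBBBBBBBBBBBAABAAADDCBCBCBCBCBBBBBBBCBBBBBBBBBBBAABAAADDCB ⇒ CB·CB·CB·CB·BBB·BBB·CB·BBB·BBB·BBB·BAA·BAA·ADD·CB·BBB·BAA·BAA·ADD·CB·BBB·BAA·BAA·ADD·CB·BBB·BAA·BAA·ADD·CB·BBB·BAA·BAA·ADD·CB·BBB·BAA·BAA·ADD·CB·BBB·BAA·BAA·ADD·CB·ADD·CB·ADD·CB·ADD·CB·ADD·CB·CB·CB·CB·CB·CB·CB·ADD·CB·CB·CB·CB·CB·CB·CB·CB·CB·CB·CB·BBB·BBB·CB·BBB·BBB·BBB·BAA·BAA·ADD·CB·ADD·CB·ADD·CB·ADD·CB·ADD·CB·CB·CB·CB·CB·CB·CB·ADD·CB·CB·CB·CB·CB·CB·CB·CB·CB·CB·CB·BBB·BBB·CB·BBB·BBB·BBB·BAA·BAA·ADD·CB·ADD·CB·ADD·CB·ADD·CB·ADD·CB·CB·CB·CB·CB·CB·CB·ADD·CB·CB·CB·CB·CB·CB·CB·CB·CB·CB·CB·BBB·BBB·CB·BBB·BBB·BBB·BAA·BAA·ADD·CB
    A ↦ BBB
    B ↦ CB
    C ↦ ADD
    D ↦ BAA

A->BBB, B->CB, C->ADD, D->BAA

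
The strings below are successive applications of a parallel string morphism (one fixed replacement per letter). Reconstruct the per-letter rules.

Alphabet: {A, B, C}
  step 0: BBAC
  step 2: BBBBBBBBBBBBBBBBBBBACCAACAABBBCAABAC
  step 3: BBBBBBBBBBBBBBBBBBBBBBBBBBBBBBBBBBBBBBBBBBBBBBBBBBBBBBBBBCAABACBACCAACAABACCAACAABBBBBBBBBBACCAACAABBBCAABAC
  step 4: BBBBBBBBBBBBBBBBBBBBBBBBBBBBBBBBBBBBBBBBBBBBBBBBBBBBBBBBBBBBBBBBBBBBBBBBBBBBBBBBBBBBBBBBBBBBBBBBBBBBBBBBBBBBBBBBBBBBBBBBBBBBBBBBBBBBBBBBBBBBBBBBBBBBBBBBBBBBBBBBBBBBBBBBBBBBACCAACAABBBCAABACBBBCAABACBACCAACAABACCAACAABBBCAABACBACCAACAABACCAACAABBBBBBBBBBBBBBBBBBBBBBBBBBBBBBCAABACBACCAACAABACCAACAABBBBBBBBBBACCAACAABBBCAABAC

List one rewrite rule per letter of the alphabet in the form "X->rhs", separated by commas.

A->CAA, B->BBB, C->BAC

  step 3 ⇒ step 4: BBBBBBBBBBBBBBBBBBBBBBBBBBBBBBBBBBBBBBBBBBBBBBBBBBBBBBBBBCAABACBACCAACAABACCAACAABBBBBBBBBBACCAACAABBBCAABAC ⇒ BBB·BBB·BBB·BBB·BBB·BBB·BBB·BBB·BBB·BBB·BBB·BBB·BBB·BBB·BBB·BBB·BBB·BBB·BBB·BBB·BBB·BBB·BBB·BBB·BBB·BBB·BBB·BBB·BBB·BBB·BBB·BBB·BBB·BBB·BBB·BBB·BBB·BBB·BBB·BBB·BBB·BBB·BBB·BBB·BBB·BBB·BBB·BBB·BBB·BBB·BBB·BBB·BBB·BBB·BBB·BBB·BBB·BAC·CAA·CAA·BBB·CAA·BAC·BBB·CAA·BAC·BAC·CAA·CAA·BAC·CAA·CAA·BBB·CAA·BAC·BAC·CAA·CAA·BAC·CAA·CAA·BBB·BBB·BBB·BBB·BBB·BBB·BBB·BBB·BBB·BBB·CAA·BAC·BAC·CAA·CAA·BAC·CAA·CAA·BBB·BBB·BBB·BAC·CAA·CAA·BBB·CAA·BAC
    A ↦ CAA
    B ↦ BBB
    C ↦ BAC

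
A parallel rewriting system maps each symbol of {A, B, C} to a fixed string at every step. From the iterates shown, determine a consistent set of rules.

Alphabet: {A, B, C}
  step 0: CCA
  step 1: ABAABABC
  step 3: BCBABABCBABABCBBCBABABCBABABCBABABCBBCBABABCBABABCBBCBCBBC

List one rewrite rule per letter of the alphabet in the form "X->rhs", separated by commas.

  step 0 ⇒ step 1: CCA ⇒ ABA·ABA·BC
    A ↦ BC
    C ↦ ABA
    B ↦ BCB  (constrained at step 1)

A->BC, B->BCB, C->ABA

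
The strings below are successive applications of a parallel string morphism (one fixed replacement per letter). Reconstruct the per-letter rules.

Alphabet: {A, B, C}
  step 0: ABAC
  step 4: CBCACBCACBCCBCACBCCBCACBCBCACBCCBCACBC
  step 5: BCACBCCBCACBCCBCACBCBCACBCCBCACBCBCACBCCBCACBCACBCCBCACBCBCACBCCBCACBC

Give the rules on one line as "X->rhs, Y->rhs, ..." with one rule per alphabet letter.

A->C, B->AC, C->BC

  step 4 ⇒ step 5: CBCACBCACBCCBCACBCCBCACBCBCACBCCBCACBC ⇒ BC·AC·BC·C·BC·AC·BC·C·BC·AC·BC·BC·AC·BC·C·BC·AC·BC·BC·AC·BC·C·BC·AC·BC·AC·BC·C·BC·AC·BC·BC·AC·BC·C·BC·AC·BC
    A ↦ C
    B ↦ AC
    C ↦ BC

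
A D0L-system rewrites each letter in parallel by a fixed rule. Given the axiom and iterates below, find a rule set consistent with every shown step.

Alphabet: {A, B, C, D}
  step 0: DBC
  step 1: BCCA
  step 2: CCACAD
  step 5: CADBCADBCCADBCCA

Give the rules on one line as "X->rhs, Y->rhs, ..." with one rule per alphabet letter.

  step 1 ⇒ step 2: BCCA ⇒ C·CA·CA·D
    A ↦ D
    B ↦ C
    C ↦ CA
  step 0 ⇒ step 1: DBC ⇒ B·C·CA
    D ↦ B

A->D, B->C, C->CA, D->B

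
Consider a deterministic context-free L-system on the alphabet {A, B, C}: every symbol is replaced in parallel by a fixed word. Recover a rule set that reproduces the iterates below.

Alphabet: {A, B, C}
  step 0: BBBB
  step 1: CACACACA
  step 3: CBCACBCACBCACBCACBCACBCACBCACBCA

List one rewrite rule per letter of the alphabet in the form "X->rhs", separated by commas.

A->CB, B->CA, C->CB

  step 0 ⇒ step 1: BBBB ⇒ CA·CA·CA·CA
    B ↦ CA
    A ↦ CB  (constrained at step 1)
    C ↦ CB  (constrained at step 1)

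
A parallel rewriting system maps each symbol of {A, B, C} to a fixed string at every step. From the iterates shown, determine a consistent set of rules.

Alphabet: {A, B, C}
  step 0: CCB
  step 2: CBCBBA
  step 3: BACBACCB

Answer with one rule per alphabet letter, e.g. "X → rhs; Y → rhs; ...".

  step 2 ⇒ step 3: CBCBBA ⇒ BA·C·BA·C·C·B
    A ↦ B
    B ↦ C
    C ↦ BA

A->B, B->C, C->BA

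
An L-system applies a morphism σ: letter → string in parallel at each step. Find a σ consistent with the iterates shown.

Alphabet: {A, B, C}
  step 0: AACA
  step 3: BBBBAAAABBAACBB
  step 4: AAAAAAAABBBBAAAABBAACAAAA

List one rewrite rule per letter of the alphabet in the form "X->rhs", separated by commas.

  step 3 ⇒ step 4: BBBBAAAABBAACBB ⇒ AA·AA·AA·AA·B·B·B·B·AA·AA·B·B·AAC·AA·AA
    A ↦ B
    B ↦ AA
    C ↦ AAC

A->B, B->AA, C->AAC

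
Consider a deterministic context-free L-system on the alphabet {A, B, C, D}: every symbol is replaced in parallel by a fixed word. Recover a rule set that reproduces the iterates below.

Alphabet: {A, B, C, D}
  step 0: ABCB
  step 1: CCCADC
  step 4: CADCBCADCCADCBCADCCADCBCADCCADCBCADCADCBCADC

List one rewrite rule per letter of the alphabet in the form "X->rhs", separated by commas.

  step 0 ⇒ step 1: ABCB ⇒ C·C·CAD·C
    A ↦ C
    B ↦ C
    C ↦ CAD
    D ↦ B  (constrained at step 1)

A->C, B->C, C->CAD, D->B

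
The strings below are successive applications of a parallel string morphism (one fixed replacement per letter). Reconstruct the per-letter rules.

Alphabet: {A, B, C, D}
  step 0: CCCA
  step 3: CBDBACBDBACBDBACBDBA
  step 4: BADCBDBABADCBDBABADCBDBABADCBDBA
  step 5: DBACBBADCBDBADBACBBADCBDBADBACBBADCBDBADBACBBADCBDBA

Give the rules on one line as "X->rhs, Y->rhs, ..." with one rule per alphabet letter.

A->BA, B->D, C->BA, D->CB

  step 4 ⇒ step 5: BADCBDBABADCBDBABADCBDBABADCBDBA ⇒ D·BA·CB·BA·D·CB·D·BA·D·BA·CB·BA·D·CB·D·BA·D·BA·CB·BA·D·CB·D·BA·D·BA·CB·BA·D·CB·D·BA
    A ↦ BA
    B ↦ D
    C ↦ BA
    D ↦ CB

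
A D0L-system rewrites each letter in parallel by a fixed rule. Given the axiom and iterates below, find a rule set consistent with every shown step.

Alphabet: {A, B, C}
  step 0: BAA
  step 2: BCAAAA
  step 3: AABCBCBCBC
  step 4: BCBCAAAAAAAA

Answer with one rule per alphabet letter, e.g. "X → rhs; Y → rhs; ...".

  step 3 ⇒ step 4: AABCBCBCBC ⇒ BC·BC·A·A·A·A·A·A·A·A
    A ↦ BC
    B ↦ A
    C ↦ A

A->BC, B->A, C->A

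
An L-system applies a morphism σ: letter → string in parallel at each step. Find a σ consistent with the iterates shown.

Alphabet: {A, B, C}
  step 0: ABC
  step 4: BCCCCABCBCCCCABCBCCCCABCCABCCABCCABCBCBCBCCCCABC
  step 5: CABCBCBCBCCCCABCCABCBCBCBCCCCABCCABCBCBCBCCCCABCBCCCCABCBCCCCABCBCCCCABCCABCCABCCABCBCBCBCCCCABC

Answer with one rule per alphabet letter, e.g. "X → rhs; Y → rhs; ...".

  step 4 ⇒ step 5: BCCCCABCBCCCCABCBCCCCABCCABCCABCCABCBCBCBCCCCABC ⇒ CA·BC·BC·BC·BC·CC·CA·BC·CA·BC·BC·BC·BC·CC·CA·BC·CA·BC·BC·BC·BC·CC·CA·BC·BC·CC·CA·BC·BC·CC·CA·BC·BC·CC·CA·BC·CA·BC·CA·BC·CA·BC·BC·BC·BC·CC·CA·BC
    A ↦ CC
    B ↦ CA
    C ↦ BC

A->CC, B->CA, C->BC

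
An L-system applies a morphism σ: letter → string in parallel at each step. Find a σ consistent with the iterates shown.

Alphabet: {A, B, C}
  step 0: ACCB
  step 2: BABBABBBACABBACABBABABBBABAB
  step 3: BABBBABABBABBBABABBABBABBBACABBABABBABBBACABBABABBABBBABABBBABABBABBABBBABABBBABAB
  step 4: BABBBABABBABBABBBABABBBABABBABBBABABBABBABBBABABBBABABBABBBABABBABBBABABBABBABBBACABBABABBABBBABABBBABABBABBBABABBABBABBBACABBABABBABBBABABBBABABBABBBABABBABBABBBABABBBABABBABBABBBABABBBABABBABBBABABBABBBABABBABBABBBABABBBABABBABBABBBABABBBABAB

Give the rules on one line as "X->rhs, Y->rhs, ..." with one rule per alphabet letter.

  step 3 ⇒ step 4: BABBBABABBABBBABABBABBABBBACABBABABBABBBACABBABABBABBBABABBBABABBABBABBBABABBBABAB ⇒ BAB·BBA·BAB·BAB·BAB·BBA·BAB·BBA·BAB·BAB·BBA·BAB·BAB·BAB·BBA·BAB·BBA·BAB·BAB·BBA·BAB·BAB·BBA·BAB·BAB·BAB·BBA·CA·BBA·BAB·BAB·BBA·BAB·BBA·BAB·BAB·BBA·BAB·BAB·BAB·BBA·CA·BBA·BAB·BAB·BBA·BAB·BBA·BAB·BAB·BBA·BAB·BAB·BAB·BBA·BAB·BBA·BAB·BAB·BAB·BBA·BAB·BBA·BAB·BAB·BBA·BAB·BAB·BBA·BAB·BAB·BAB·BBA·BAB·BBA·BAB·BAB·BAB·BBA·BAB·BBA·BAB
    A ↦ BBA
    B ↦ BAB
    C ↦ CA

A->BBA, B->BAB, C->CA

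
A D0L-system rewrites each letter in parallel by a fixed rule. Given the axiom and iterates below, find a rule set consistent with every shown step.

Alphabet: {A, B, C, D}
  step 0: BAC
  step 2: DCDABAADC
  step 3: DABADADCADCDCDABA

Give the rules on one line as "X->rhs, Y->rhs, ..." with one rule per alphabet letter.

  step 2 ⇒ step 3: DCDABAADC ⇒ DA·BA·DA·DC·A·DC·DC·DA·BA
    A ↦ DC
    B ↦ A
    C ↦ BA
    D ↦ DA

A->DC, B->A, C->BA, D->DA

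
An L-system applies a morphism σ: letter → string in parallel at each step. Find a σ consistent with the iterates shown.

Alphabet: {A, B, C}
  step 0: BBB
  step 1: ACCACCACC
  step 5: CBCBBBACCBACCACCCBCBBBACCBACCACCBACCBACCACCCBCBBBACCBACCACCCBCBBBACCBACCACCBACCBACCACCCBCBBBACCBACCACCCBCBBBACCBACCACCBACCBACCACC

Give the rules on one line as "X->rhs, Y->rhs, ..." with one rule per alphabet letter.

A->CBC, B->ACC, C->B

  step 0 ⇒ step 1: BBB ⇒ ACC·ACC·ACC
    B ↦ ACC
    A ↦ CBC  (constrained at step 1)
    C ↦ B  (constrained at step 1)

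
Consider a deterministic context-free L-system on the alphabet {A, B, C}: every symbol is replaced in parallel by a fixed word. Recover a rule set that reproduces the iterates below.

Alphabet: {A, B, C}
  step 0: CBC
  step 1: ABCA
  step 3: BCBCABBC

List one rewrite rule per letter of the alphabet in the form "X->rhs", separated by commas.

  step 0 ⇒ step 1: CBC ⇒ A·BC·A
    B ↦ BC
    C ↦ A
    A ↦ B  (constrained at step 1)

A->B, B->BC, C->A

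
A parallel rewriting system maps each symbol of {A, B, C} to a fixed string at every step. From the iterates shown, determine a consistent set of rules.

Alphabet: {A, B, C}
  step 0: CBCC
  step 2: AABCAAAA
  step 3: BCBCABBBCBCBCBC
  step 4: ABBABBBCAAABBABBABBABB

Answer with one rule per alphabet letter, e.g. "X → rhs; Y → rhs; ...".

A->BC, B->A, C->BB

  step 3 ⇒ step 4: BCBCABBBCBCBCBC ⇒ A·BB·A·BB·BC·A·A·A·BB·A·BB·A·BB·A·BB
    A ↦ BC
    B ↦ A
    C ↦ BB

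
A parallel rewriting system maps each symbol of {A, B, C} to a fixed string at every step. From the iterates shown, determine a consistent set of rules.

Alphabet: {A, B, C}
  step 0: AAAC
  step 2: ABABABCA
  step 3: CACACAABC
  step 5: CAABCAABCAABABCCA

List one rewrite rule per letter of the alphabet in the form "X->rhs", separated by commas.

A->C, B->A, C->AB

  step 2 ⇒ step 3: ABABABCA ⇒ C·A·C·A·C·A·AB·C
    A ↦ C
    B ↦ A
    C ↦ AB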